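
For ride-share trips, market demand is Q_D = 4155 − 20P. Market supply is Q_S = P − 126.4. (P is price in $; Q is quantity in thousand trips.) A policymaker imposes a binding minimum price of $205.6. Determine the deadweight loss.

In inverse form: demand P = 207.75 − 0.05Q, supply P = 126.4 + Q.
Competitive equilibrium: 207.75 − 0.05Q = 126.4 + Q → Q* = 77.4762, P* = 203.8762.
At the floor P = 205.6, quantity demanded = (207.75 − 205.6)/0.05 = 43.
Sellers' marginal cost at Q' = 43: 126.4 + 1·43 = 169.4.
ΔQ = 77.4762 − 43 = 34.4762; wedge = 205.6 − 169.4 = 36.2.
Welfare loss = ½ × 34.4762 × 36.2 = $624.02 thousand.

$624.02 thousand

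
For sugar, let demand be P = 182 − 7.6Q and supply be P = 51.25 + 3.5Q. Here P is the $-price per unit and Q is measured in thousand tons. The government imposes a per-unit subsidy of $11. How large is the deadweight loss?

Competitive equilibrium: 182 − 7.6Q = 51.25 + 3.5Q → Q* = 11.7793, P* = 92.4775.
The subsidy lowers effective supply by 11: P = 40.25 + 3.5Q.
New quantity: 182 − 7.6Q = 40.25 + 3.5Q → Q' = 12.7703.
Overproduction ΔQ = 12.7703 − 11.7793 = 0.991; wedge = subsidy = 11.
Deadweight loss = ½ × 0.991 × 11 = $5.45 thousand.

$5.45 thousand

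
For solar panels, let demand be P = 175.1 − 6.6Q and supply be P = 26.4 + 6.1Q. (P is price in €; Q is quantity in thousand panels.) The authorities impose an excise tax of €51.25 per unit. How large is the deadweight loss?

€103.41 thousand

Competitive equilibrium: 175.1 − 6.6Q = 26.4 + 6.1Q → Q* = 11.7087, P* = 97.8228.
With the tax, the buyer price exceeds the seller price by 51.25: (175.1 − 6.6Q) − (26.4 + 6.1Q) = 51.25 → Q' = 7.6732.
ΔQ = 11.7087 − 7.6732 = 4.0355; the wedge equals the tax, 51.25.
DWL = ½ × 4.0355 × 51.25 = €103.41 thousand.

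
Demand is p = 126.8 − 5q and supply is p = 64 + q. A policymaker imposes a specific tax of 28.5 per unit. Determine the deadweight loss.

Competitive equilibrium: 126.8 − 5q = 64 + q → q* = 10.4667, p* = 74.4667.
With the tax, the buyer price exceeds the seller price by 28.5: (126.8 − 5q) − (64 + q) = 28.5 → q' = 5.7167.
Δq = 10.4667 − 5.7167 = 4.75; the wedge equals the tax, 28.5.
The triangle = ½ × 4.75 × 28.5 = 67.69.

67.69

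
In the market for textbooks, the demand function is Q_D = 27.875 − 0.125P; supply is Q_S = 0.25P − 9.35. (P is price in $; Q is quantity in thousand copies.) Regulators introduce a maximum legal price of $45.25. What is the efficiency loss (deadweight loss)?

$1094.18 thousand

In inverse form: demand P = 223 − 8Q, supply P = 37.4 + 4Q.
Competitive equilibrium: 223 − 8Q = 37.4 + 4Q → Q* = 15.4667, P* = 99.2667.
At the ceiling P = 45.25, quantity supplied = (45.25 − 37.4)/4 = 1.9625.
Willingness to pay at Q' = 1.9625: 223 − 8·1.9625 = 207.3.
ΔQ = 15.4667 − 1.9625 = 13.5042; wedge = 207.3 − 45.25 = 162.05.
Welfare loss = ½ × 13.5042 × 162.05 = $1094.18 thousand.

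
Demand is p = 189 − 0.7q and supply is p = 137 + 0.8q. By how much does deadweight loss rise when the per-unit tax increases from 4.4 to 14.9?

Competitive equilibrium: 189 − 0.7q = 137 + 0.8q → q* = 34.6667, p* = 164.7333.
For a per-unit tax t: Δq = t/1.5, so DWL = ½·t·(t/1.5) = t²/3.
At t = 4.4: DWL = 6.453. At t = 14.9: DWL = 74.003.
Increase = 74.003 − 6.453 = 67.55.

67.55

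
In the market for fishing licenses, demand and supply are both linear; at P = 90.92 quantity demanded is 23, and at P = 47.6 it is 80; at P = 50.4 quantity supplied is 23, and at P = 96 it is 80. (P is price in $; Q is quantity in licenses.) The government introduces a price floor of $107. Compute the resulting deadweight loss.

$1732.73

Demand slope = (47.6 − 90.92)/(80 − 23) = −0.76, so P = 108.4 − 0.76Q.
Supply slope = (96 − 50.4)/(80 − 23) = 0.8, so P = 32 + 0.8Q.
Competitive equilibrium: 108.4 − 0.76Q = 32 + 0.8Q → Q* = 48.9744, P* = 71.1795.
At the floor P = 107, quantity demanded = (108.4 − 107)/0.76 = 1.8421.
Sellers' marginal cost at Q' = 1.8421: 32 + 0.8·1.8421 = 33.4737.
ΔQ = 48.9744 − 1.8421 = 47.1323; wedge = 107 − 33.4737 = 73.5263.
DWL = ½ × 47.1323 × 73.5263 = $1732.73.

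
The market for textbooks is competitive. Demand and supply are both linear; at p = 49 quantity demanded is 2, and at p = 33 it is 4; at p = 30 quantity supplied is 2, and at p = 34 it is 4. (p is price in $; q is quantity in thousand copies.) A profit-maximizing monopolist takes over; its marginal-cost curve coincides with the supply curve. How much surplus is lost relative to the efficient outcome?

$15.02 thousand

Demand slope = (33 − 49)/(4 − 2) = −8, so p = 65 − 8q.
Supply slope = (34 − 30)/(4 − 2) = 2, so p = 26 + 2q.
Competitive equilibrium: 65 − 8q = 26 + 2q → q* = 3.9, p* = 33.8.
Marginal revenue: MR = 65 − 16q. Set MR = MC: 65 − 16q = 26 + 2q → q_m = 2.1667.
Price p_m = 65 − 8·2.1667 = 47.6664; MC(q_m) = 26 + 2·2.1667 = 30.3334.
Competitive q* = 3.9, so Δq = 1.7333; wedge = 47.6664 − 30.3334 = 17.333.
Welfare loss = ½ × 1.7333 × 17.333 = $15.02 thousand.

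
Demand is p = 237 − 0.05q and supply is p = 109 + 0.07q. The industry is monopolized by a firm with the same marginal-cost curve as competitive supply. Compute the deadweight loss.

5905.42

Competitive equilibrium: 237 − 0.05q = 109 + 0.07q → q* = 1066.66667, p* = 183.66667.
Marginal revenue: MR = 237 − 0.1q. Set MR = MC: 237 − 0.1q = 109 + 0.07q → q_m = 752.94118.
Price p_m = 237 − 0.05·752.94118 = 199.35294; MC(q_m) = 109 + 0.07·752.94118 = 161.70588.
Competitive q* = 1066.66667, so Δq = 313.72549; wedge = 199.35294 − 161.70588 = 37.64706.
Deadweight loss = ½ × 313.72549 × 37.64706 = 5905.42.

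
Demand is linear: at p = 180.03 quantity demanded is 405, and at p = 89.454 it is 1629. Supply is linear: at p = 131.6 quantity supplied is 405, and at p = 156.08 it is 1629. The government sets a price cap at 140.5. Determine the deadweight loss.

231.70

Demand slope = (89.454 − 180.03)/(1629 − 405) = −0.074, so p = 210 − 0.074q.
Supply slope = (156.08 − 131.6)/(1629 − 405) = 0.02, so p = 123.5 + 0.02q.
Competitive equilibrium: 210 − 0.074q = 123.5 + 0.02q → q* = 920.2128, p* = 141.9043.
At the ceiling p = 140.5, quantity supplied = (140.5 − 123.5)/0.02 = 850.
Willingness to pay at q' = 850: 210 − 0.074·850 = 147.1.
Δq = 920.2128 − 850 = 70.2128; wedge = 147.1 − 140.5 = 6.6.
DWL = ½ × 70.2128 × 6.6 = 231.70.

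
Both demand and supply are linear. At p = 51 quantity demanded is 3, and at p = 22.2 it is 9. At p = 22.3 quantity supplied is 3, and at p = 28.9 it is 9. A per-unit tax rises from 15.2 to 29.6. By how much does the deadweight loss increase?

Demand slope = (22.2 − 51)/(9 − 3) = −4.8, so p = 65.4 − 4.8q.
Supply slope = (28.9 − 22.3)/(9 − 3) = 1.1, so p = 19 + 1.1q.
Competitive equilibrium: 65.4 − 4.8q = 19 + 1.1q → q* = 7.8644, p* = 27.6508.
For a per-unit tax t: Δq = t/5.9, so DWL = ½·t·(t/5.9) = t²/11.8.
At t = 15.2: DWL = 19.58. At t = 29.6: DWL = 74.251.
Increase = 74.251 − 19.58 = 54.67.

54.67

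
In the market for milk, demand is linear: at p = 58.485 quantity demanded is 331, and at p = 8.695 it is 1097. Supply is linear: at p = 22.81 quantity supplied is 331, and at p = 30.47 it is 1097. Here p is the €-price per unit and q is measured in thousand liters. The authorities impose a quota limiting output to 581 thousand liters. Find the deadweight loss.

Demand slope = (8.695 − 58.485)/(1097 − 331) = −0.065, so p = 80 − 0.065q.
Supply slope = (30.47 − 22.81)/(1097 − 331) = 0.01, so p = 19.5 + 0.01q.
Competitive equilibrium: 80 − 0.065q = 19.5 + 0.01q → q* = 806.6667, p* = 27.5667.
At q = 581: demand price = 80 − 0.065·581 = 42.235; supply price = 19.5 + 0.01·581 = 25.31.
Δq = 806.6667 − 581 = 225.6667; wedge = 42.235 − 25.31 = 16.925.
Deadweight loss = ½ × 225.6667 × 16.925 = €1909.70 thousand.

€1909.70 thousand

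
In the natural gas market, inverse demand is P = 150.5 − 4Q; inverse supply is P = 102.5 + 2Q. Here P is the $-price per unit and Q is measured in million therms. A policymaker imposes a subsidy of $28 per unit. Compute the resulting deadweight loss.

Competitive equilibrium: 150.5 − 4Q = 102.5 + 2Q → Q* = 8, P* = 118.5.
The subsidy lowers effective supply by 28: P = 74.5 + 2Q.
New quantity: 150.5 − 4Q = 74.5 + 2Q → Q' = 12.6667.
Overproduction ΔQ = 12.6667 − 8 = 4.6667; wedge = subsidy = 28.
Welfare loss = ½ × 4.6667 × 28 = $65.33 million.

$65.33 million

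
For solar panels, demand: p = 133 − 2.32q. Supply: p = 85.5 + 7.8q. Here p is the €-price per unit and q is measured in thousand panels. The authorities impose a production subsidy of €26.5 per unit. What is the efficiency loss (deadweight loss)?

€34.70 thousand

Competitive equilibrium: 133 − 2.32q = 85.5 + 7.8q → q* = 4.6937, p* = 122.1107.
The subsidy lowers effective supply by 26.5: p = 59 + 7.8q.
New quantity: 133 − 2.32q = 59 + 7.8q → q' = 7.3123.
Overproduction Δq = 7.3123 − 4.6937 = 2.6186; wedge = subsidy = 26.5.
DWL = ½ × 2.6186 × 26.5 = €34.70 thousand.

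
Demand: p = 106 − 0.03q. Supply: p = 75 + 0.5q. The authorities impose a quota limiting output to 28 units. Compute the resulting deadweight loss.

246.36

Competitive equilibrium: 106 − 0.03q = 75 + 0.5q → q* = 58.4906, p* = 104.2453.
At q = 28: demand price = 106 − 0.03·28 = 105.16; supply price = 75 + 0.5·28 = 89.
Δq = 58.4906 − 28 = 30.4906; wedge = 105.16 − 89 = 16.16.
Welfare loss = ½ × 30.4906 × 16.16 = 246.36.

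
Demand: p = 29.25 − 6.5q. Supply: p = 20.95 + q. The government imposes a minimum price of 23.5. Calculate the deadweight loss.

0.18

Competitive equilibrium: 29.25 − 6.5q = 20.95 + q → q* = 1.1067, p* = 22.0567.
At the floor p = 23.5, quantity demanded = (29.25 − 23.5)/6.5 = 0.8846.
Sellers' marginal cost at q' = 0.8846: 20.95 + 1·0.8846 = 21.8346.
Δq = 1.1067 − 0.8846 = 0.2221; wedge = 23.5 − 21.8346 = 1.6654.
Deadweight loss = ½ × 0.2221 × 1.6654 = 0.18.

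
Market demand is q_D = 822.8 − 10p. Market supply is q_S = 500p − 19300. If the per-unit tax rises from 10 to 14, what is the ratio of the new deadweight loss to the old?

1.96

In inverse form: demand p = 82.28 − 0.1q, supply p = 38.6 + 0.002q.
Competitive equilibrium: 82.28 − 0.1q = 38.6 + 0.002q → q* = 428.2353, p* = 39.4565.
For a per-unit tax t: Δq = t/0.102, so DWL = ½·t·(t/0.102) = t²/0.204.
At t = 10: DWL = 490.196. At t = 14: DWL = 960.784.
Ratio = (14/10)² = 1.96.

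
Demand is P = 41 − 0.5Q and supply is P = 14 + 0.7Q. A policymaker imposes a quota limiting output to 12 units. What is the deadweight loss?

66.15

Competitive equilibrium: 41 − 0.5Q = 14 + 0.7Q → Q* = 22.5, P* = 29.75.
At Q = 12: demand price = 41 − 0.5·12 = 35; supply price = 14 + 0.7·12 = 22.4.
ΔQ = 22.5 − 12 = 10.5; wedge = 35 − 22.4 = 12.6.
The triangle = ½ × 10.5 × 12.6 = 66.15.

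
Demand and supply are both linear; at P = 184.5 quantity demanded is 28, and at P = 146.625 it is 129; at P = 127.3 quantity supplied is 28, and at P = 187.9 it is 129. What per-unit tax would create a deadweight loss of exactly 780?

39

Demand slope = (146.625 − 184.5)/(129 − 28) = −0.375, so P = 195 − 0.375Q.
Supply slope = (187.9 − 127.3)/(129 − 28) = 0.6, so P = 110.5 + 0.6Q.
Competitive equilibrium: 195 − 0.375Q = 110.5 + 0.6Q → Q* = 86.6667, P* = 162.5.
A tax t gives ΔQ = t/0.975 and wedge t, so DWL = t²/1.95.
t²/1.95 = 780 → t² = 1521 → t = 39.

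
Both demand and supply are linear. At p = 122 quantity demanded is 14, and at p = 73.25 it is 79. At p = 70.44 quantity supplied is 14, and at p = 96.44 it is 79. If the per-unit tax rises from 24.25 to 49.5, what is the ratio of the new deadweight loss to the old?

4.167

Demand slope = (73.25 − 122)/(79 − 14) = −0.75, so p = 132.5 − 0.75q.
Supply slope = (96.44 − 70.44)/(79 − 14) = 0.4, so p = 64.84 + 0.4q.
Competitive equilibrium: 132.5 − 0.75q = 64.84 + 0.4q → q* = 58.8348, p* = 88.3739.
For a per-unit tax t: Δq = t/1.15, so DWL = ½·t·(t/1.15) = t²/2.3.
At t = 24.25: DWL = 255.679. At t = 49.5: DWL = 1065.326.
Ratio = (49.5/24.25)² = 4.167.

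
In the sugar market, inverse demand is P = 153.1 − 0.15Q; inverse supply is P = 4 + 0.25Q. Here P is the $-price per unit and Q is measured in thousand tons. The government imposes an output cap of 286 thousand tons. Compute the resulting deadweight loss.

$1505.11 thousand

Competitive equilibrium: 153.1 − 0.15Q = 4 + 0.25Q → Q* = 372.75, P* = 97.1875.
At Q = 286: demand price = 153.1 − 0.15·286 = 110.2; supply price = 4 + 0.25·286 = 75.5.
ΔQ = 372.75 − 286 = 86.75; wedge = 110.2 − 75.5 = 34.7.
The triangle = ½ × 86.75 × 34.7 = $1505.11 thousand.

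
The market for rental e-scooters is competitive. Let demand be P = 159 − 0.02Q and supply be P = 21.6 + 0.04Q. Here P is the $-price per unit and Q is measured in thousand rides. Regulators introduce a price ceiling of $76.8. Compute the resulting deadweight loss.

Competitive equilibrium: 159 − 0.02Q = 21.6 + 0.04Q → Q* = 2290, P* = 113.2.
At the ceiling P = 76.8, quantity supplied = (76.8 − 21.6)/0.04 = 1380.
Willingness to pay at Q' = 1380: 159 − 0.02·1380 = 131.4.
ΔQ = 2290 − 1380 = 910; wedge = 131.4 − 76.8 = 54.6.
Welfare loss = ½ × 910 × 54.6 = $24843 thousand.

$24843 thousand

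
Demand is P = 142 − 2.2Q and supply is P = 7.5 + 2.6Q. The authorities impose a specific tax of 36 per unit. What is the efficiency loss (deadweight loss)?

Competitive equilibrium: 142 − 2.2Q = 7.5 + 2.6Q → Q* = 28.0208, P* = 80.3542.
With the tax, the buyer price exceeds the seller price by 36: (142 − 2.2Q) − (7.5 + 2.6Q) = 36 → Q' = 20.5208.
ΔQ = 28.0208 − 20.5208 = 7.5; the wedge equals the tax, 36.
The triangle = ½ × 7.5 × 36 = 135.

135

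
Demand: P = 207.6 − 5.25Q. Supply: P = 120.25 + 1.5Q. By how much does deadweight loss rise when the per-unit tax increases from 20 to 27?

Competitive equilibrium: 207.6 − 5.25Q = 120.25 + 1.5Q → Q* = 12.9407, P* = 139.6611.
For a per-unit tax t: ΔQ = t/6.75, so DWL = ½·t·(t/6.75) = t²/13.5.
At t = 20: DWL = 29.63. At t = 27: DWL = 54.
Increase = 54 − 29.63 = 24.37.

24.37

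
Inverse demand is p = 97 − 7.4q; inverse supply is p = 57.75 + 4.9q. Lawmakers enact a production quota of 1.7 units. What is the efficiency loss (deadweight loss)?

Competitive equilibrium: 97 − 7.4q = 57.75 + 4.9q → q* = 3.1911, p* = 73.3862.
At q = 1.7: demand price = 97 − 7.4·1.7 = 84.42; supply price = 57.75 + 4.9·1.7 = 66.08.
Δq = 3.1911 − 1.7 = 1.4911; wedge = 84.42 − 66.08 = 18.34.
Deadweight loss = ½ × 1.4911 × 18.34 = 13.67.

13.67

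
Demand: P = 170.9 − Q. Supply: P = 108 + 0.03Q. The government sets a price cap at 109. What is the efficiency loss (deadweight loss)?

396.14

Competitive equilibrium: 170.9 − Q = 108 + 0.03Q → Q* = 61.068, P* = 109.832.
At the ceiling P = 109, quantity supplied = (109 − 108)/0.03 = 33.3333.
Willingness to pay at Q' = 33.3333: 170.9 − 1·33.3333 = 137.5667.
ΔQ = 61.068 − 33.3333 = 27.7347; wedge = 137.5667 − 109 = 28.5667.
Welfare loss = ½ × 27.7347 × 28.5667 = 396.14.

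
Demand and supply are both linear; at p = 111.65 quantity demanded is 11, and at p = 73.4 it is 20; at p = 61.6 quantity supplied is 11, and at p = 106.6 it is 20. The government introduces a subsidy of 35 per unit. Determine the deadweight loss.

66.22

Demand slope = (73.4 − 111.65)/(20 − 11) = −4.25, so p = 158.4 − 4.25q.
Supply slope = (106.6 − 61.6)/(20 − 11) = 5, so p = 6.6 + 5q.
Competitive equilibrium: 158.4 − 4.25q = 6.6 + 5q → q* = 16.4108, p* = 88.6541.
The subsidy lowers effective supply by 35: p = 5q − 28.4.
New quantity: 158.4 − 4.25q = 5q − 28.4 → q' = 20.1946.
Overproduction Δq = 20.1946 − 16.4108 = 3.7838; wedge = subsidy = 35.
The triangle = ½ × 3.7838 × 35 = 66.22.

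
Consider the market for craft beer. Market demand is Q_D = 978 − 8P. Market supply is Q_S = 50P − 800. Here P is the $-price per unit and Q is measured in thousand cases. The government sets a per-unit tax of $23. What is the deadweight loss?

$1824.14 thousand

In inverse form: demand P = 122.25 − 0.125Q, supply P = 16 + 0.02Q.
Competitive equilibrium: 122.25 − 0.125Q = 16 + 0.02Q → Q* = 732.7586, P* = 30.6552.
With the tax, the buyer price exceeds the seller price by 23: (122.25 − 0.125Q) − (16 + 0.02Q) = 23 → Q' = 574.1379.
ΔQ = 732.7586 − 574.1379 = 158.6207; the wedge equals the tax, 23.
The triangle = ½ × 158.6207 × 23 = $1824.14 thousand.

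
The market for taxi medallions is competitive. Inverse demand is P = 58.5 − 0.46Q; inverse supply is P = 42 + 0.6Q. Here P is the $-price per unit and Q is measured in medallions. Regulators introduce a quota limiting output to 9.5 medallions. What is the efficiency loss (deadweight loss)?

$19.50

Competitive equilibrium: 58.5 − 0.46Q = 42 + 0.6Q → Q* = 15.566, P* = 51.3396.
At Q = 9.5: demand price = 58.5 − 0.46·9.5 = 54.13; supply price = 42 + 0.6·9.5 = 47.7.
ΔQ = 15.566 − 9.5 = 6.066; wedge = 54.13 − 47.7 = 6.43.
Welfare loss = ½ × 6.066 × 6.43 = $19.50.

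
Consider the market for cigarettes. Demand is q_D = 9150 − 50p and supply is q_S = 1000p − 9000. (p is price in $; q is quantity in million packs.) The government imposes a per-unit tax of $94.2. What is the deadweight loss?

$211277.14 million

In inverse form: demand p = 183 − 0.02q, supply p = 9 + 0.001q.
Competitive equilibrium: 183 − 0.02q = 9 + 0.001q → q* = 8285.7143, p* = 17.2857.
With the tax, the buyer price exceeds the seller price by 94.2: (183 − 0.02q) − (9 + 0.001q) = 94.2 → q' = 3800.
Δq = 8285.7143 − 3800 = 4485.7143; the wedge equals the tax, 94.2.
DWL = ½ × 4485.7143 × 94.2 = $211277.14 million.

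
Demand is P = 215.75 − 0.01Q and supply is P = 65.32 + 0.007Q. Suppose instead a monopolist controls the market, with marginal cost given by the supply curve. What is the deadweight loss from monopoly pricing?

Competitive equilibrium: 215.75 − 0.01Q = 65.32 + 0.007Q → Q* = 8848.823529, P* = 127.261765.
Marginal revenue: MR = 215.75 − 0.02Q. Set MR = MC: 215.75 − 0.02Q = 65.32 + 0.007Q → Q_m = 5571.481481.
Price P_m = 215.75 − 0.01·5571.481481 = 160.035185; MC(Q_m) = 65.32 + 0.007·5571.481481 = 104.32037.
Competitive Q* = 8848.823529, so ΔQ = 3277.342048; wedge = 160.035185 − 104.32037 = 55.714815.
The triangle = ½ × 3277.342048 × 55.714815 = 91298.25.

91298.25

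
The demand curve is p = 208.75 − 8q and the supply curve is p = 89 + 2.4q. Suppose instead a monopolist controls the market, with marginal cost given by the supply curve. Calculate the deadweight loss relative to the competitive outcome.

Competitive equilibrium: 208.75 − 8q = 89 + 2.4q → q* = 11.51442, p* = 116.63462.
Marginal revenue: MR = 208.75 − 16q. Set MR = MC: 208.75 − 16q = 89 + 2.4q → q_m = 6.50815.
Price p_m = 208.75 − 8·6.50815 = 156.6848; MC(q_m) = 89 + 2.4·6.50815 = 104.61956.
Competitive q* = 11.51442, so Δq = 5.00627; wedge = 156.6848 − 104.61956 = 52.06524.
Welfare loss = ½ × 5.00627 × 52.06524 = 130.33.

130.33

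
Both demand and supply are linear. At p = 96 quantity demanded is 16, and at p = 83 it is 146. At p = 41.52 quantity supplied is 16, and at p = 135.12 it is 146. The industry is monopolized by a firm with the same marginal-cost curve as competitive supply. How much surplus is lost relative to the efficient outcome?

32.92

Demand slope = (83 − 96)/(146 − 16) = −0.1, so p = 97.6 − 0.1q.
Supply slope = (135.12 − 41.52)/(146 − 16) = 0.72, so p = 30 + 0.72q.
Competitive equilibrium: 97.6 − 0.1q = 30 + 0.72q → q* = 82.439, p* = 89.3561.
Marginal revenue: MR = 97.6 − 0.2q. Set MR = MC: 97.6 − 0.2q = 30 + 0.72q → q_m = 73.4783.
Price p_m = 97.6 − 0.1·73.4783 = 90.2522; MC(q_m) = 30 + 0.72·73.4783 = 82.9044.
Competitive q* = 82.439, so Δq = 8.9607; wedge = 90.2522 − 82.9044 = 7.3478.
Welfare loss = ½ × 8.9607 × 7.3478 = 32.92.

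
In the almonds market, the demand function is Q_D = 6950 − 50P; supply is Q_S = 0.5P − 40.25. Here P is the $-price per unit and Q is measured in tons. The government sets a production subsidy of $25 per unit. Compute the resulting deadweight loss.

$154.70

In inverse form: demand P = 139 − 0.02Q, supply P = 80.5 + 2Q.
Competitive equilibrium: 139 − 0.02Q = 80.5 + 2Q → Q* = 28.9604, P* = 138.4208.
The subsidy lowers effective supply by 25: P = 55.5 + 2Q.
New quantity: 139 − 0.02Q = 55.5 + 2Q → Q' = 41.3366.
Overproduction ΔQ = 41.3366 − 28.9604 = 12.3762; wedge = subsidy = 25.
Deadweight loss = ½ × 12.3762 × 25 = $154.70.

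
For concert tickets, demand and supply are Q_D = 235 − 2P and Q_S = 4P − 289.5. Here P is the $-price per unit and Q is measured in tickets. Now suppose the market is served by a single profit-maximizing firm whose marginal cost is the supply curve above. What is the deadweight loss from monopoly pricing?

In inverse form: demand P = 117.5 − 0.5Q, supply P = 72.375 + 0.25Q.
Competitive equilibrium: 117.5 − 0.5Q = 72.375 + 0.25Q → Q* = 60.1667, P* = 87.4167.
Marginal revenue: MR = 117.5 − Q. Set MR = MC: 117.5 − Q = 72.375 + 0.25Q → Q_m = 36.1.
Price P_m = 117.5 − 0.5·36.1 = 99.45; MC(Q_m) = 72.375 + 0.25·36.1 = 81.4.
Competitive Q* = 60.1667, so ΔQ = 24.0667; wedge = 99.45 − 81.4 = 18.05.
The triangle = ½ × 24.0667 × 18.05 = $217.20.

$217.20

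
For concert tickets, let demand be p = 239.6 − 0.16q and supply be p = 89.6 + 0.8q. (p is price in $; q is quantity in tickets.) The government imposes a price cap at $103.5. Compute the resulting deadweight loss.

Competitive equilibrium: 239.6 − 0.16q = 89.6 + 0.8q → q* = 156.25, p* = 214.6.
At the ceiling p = 103.5, quantity supplied = (103.5 − 89.6)/0.8 = 17.375.
Willingness to pay at q' = 17.375: 239.6 − 0.16·17.375 = 236.82.
Δq = 156.25 − 17.375 = 138.875; wedge = 236.82 − 103.5 = 133.32.
DWL = ½ × 138.875 × 133.32 = $9257.41.

$9257.41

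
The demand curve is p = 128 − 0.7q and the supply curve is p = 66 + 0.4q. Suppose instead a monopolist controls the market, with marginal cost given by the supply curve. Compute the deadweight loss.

264.25

Competitive equilibrium: 128 − 0.7q = 66 + 0.4q → q* = 56.3636, p* = 88.5455.
Marginal revenue: MR = 128 − 1.4q. Set MR = MC: 128 − 1.4q = 66 + 0.4q → q_m = 34.4444.
Price p_m = 128 − 0.7·34.4444 = 103.8889; MC(q_m) = 66 + 0.4·34.4444 = 79.7778.
Competitive q* = 56.3636, so Δq = 21.9192; wedge = 103.8889 − 79.7778 = 24.1111.
The triangle = ½ × 21.9192 × 24.1111 = 264.25.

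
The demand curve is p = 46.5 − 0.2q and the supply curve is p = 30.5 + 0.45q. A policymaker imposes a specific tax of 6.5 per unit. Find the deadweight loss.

Competitive equilibrium: 46.5 − 0.2q = 30.5 + 0.45q → q* = 24.6154, p* = 41.5769.
With the tax, the buyer price exceeds the seller price by 6.5: (46.5 − 0.2q) − (30.5 + 0.45q) = 6.5 → q' = 14.6154.
Δq = 24.6154 − 14.6154 = 10; the wedge equals the tax, 6.5.
DWL = ½ × 10 × 6.5 = 32.50.

32.50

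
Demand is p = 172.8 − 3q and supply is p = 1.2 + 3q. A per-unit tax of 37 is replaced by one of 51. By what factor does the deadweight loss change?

1.900

Competitive equilibrium: 172.8 − 3q = 1.2 + 3q → q* = 28.6, p* = 87.
For a per-unit tax t: Δq = t/6, so DWL = ½·t·(t/6) = t²/12.
At t = 37: DWL = 114.083. At t = 51: DWL = 216.75.
Ratio = (51/37)² = 1.900.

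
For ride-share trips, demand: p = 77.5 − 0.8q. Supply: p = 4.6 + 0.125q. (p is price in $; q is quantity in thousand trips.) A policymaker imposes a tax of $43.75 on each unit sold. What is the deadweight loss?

$1034.63 thousand

Competitive equilibrium: 77.5 − 0.8q = 4.6 + 0.125q → q* = 78.8108, p* = 14.4514.
With the tax, the buyer price exceeds the seller price by 43.75: (77.5 − 0.8q) − (4.6 + 0.125q) = 43.75 → q' = 31.5135.
Δq = 78.8108 − 31.5135 = 47.2973; the wedge equals the tax, 43.75.
The triangle = ½ × 47.2973 × 43.75 = $1034.63 thousand.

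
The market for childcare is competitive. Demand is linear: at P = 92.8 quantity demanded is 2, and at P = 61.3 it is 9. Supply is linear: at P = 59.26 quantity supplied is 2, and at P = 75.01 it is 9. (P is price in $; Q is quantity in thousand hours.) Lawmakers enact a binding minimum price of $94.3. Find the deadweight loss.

Demand slope = (61.3 − 92.8)/(9 − 2) = −4.5, so P = 101.8 − 4.5Q.
Supply slope = (75.01 − 59.26)/(9 − 2) = 2.25, so P = 54.76 + 2.25Q.
Competitive equilibrium: 101.8 − 4.5Q = 54.76 + 2.25Q → Q* = 6.9689, P* = 70.44.
At the floor P = 94.3, quantity demanded = (101.8 − 94.3)/4.5 = 1.6667.
Sellers' marginal cost at Q' = 1.6667: 54.76 + 2.25·1.6667 = 58.5101.
ΔQ = 6.9689 − 1.6667 = 5.3022; wedge = 94.3 − 58.5101 = 35.7899.
The triangle = ½ × 5.3022 × 35.7899 = $94.88 thousand.

$94.88 thousand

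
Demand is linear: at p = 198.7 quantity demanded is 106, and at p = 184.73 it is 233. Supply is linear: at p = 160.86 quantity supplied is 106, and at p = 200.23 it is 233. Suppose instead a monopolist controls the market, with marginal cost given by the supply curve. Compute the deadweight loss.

347.85

Demand slope = (184.73 − 198.7)/(233 − 106) = −0.11, so p = 210.36 − 0.11q.
Supply slope = (200.23 − 160.86)/(233 − 106) = 0.31, so p = 128 + 0.31q.
Competitive equilibrium: 210.36 − 0.11q = 128 + 0.31q → q* = 196.0952, p* = 188.7895.
Marginal revenue: MR = 210.36 − 0.22q. Set MR = MC: 210.36 − 0.22q = 128 + 0.31q → q_m = 155.3962.
Price p_m = 210.36 − 0.11·155.3962 = 193.2664; MC(q_m) = 128 + 0.31·155.3962 = 176.1728.
Competitive q* = 196.0952, so Δq = 40.699; wedge = 193.2664 − 176.1728 = 17.0936.
Welfare loss = ½ × 40.699 × 17.0936 = 347.85.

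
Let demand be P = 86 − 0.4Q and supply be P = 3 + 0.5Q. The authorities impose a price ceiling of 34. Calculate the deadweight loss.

411.02

Competitive equilibrium: 86 − 0.4Q = 3 + 0.5Q → Q* = 92.2222, P* = 49.1111.
At the ceiling P = 34, quantity supplied = (34 − 3)/0.5 = 62.
Willingness to pay at Q' = 62: 86 − 0.4·62 = 61.2.
ΔQ = 92.2222 − 62 = 30.2222; wedge = 61.2 − 34 = 27.2.
Deadweight loss = ½ × 30.2222 × 27.2 = 411.02.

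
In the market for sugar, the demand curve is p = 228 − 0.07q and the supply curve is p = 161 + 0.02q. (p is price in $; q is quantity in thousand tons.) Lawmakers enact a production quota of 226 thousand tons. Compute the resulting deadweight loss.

Competitive equilibrium: 228 − 0.07q = 161 + 0.02q → q* = 744.4444, p* = 175.8889.
At q = 226: demand price = 228 − 0.07·226 = 212.18; supply price = 161 + 0.02·226 = 165.52.
Δq = 744.4444 − 226 = 518.4444; wedge = 212.18 − 165.52 = 46.66.
DWL = ½ × 518.4444 × 46.66 = $12095.31 thousand.

$12095.31 thousand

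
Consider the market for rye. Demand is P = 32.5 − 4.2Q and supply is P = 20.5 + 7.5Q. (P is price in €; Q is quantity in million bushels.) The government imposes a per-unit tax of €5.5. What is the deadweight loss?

Competitive equilibrium: 32.5 − 4.2Q = 20.5 + 7.5Q → Q* = 1.0256, P* = 28.1923.
With the tax, the buyer price exceeds the seller price by 5.5: (32.5 − 4.2Q) − (20.5 + 7.5Q) = 5.5 → Q' = 0.5556.
ΔQ = 1.0256 − 0.5556 = 0.47; the wedge equals the tax, 5.5.
Welfare loss = ½ × 0.47 × 5.5 = €1.29 million.

€1.29 million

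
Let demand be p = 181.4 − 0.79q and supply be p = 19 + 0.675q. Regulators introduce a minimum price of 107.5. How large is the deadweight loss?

Competitive equilibrium: 181.4 − 0.79q = 19 + 0.675q → q* = 110.8532, p* = 93.8259.
At the floor p = 107.5, quantity demanded = (181.4 − 107.5)/0.79 = 93.5443.
Sellers' marginal cost at q' = 93.5443: 19 + 0.675·93.5443 = 82.1424.
Δq = 110.8532 − 93.5443 = 17.3089; wedge = 107.5 − 82.1424 = 25.3576.
Deadweight loss = ½ × 17.3089 × 25.3576 = 219.46.

219.46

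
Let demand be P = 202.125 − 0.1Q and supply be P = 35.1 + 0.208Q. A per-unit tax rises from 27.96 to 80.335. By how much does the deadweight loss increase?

Competitive equilibrium: 202.125 − 0.1Q = 35.1 + 0.208Q → Q* = 542.289, P* = 147.8961.
For a per-unit tax t: ΔQ = t/0.308, so DWL = ½·t·(t/0.308) = t²/0.616.
At t = 27.96: DWL = 1269.094. At t = 80.335: DWL = 10476.806.
Increase = 10476.806 − 1269.094 = 9207.71.

9207.71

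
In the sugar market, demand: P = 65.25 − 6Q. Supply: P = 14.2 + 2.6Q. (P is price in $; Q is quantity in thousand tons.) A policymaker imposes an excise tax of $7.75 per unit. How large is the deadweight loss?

Competitive equilibrium: 65.25 − 6Q = 14.2 + 2.6Q → Q* = 5.936, P* = 29.6337.
With the tax, the buyer price exceeds the seller price by 7.75: (65.25 − 6Q) − (14.2 + 2.6Q) = 7.75 → Q' = 5.0349.
ΔQ = 5.936 − 5.0349 = 0.9011; the wedge equals the tax, 7.75.
Deadweight loss = ½ × 0.9011 × 7.75 = $3.49 thousand.

$3.49 thousand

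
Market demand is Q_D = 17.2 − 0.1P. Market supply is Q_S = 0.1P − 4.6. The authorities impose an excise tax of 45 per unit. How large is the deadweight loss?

50.625

In inverse form: demand P = 172 − 10Q, supply P = 46 + 10Q.
Competitive equilibrium: 172 − 10Q = 46 + 10Q → Q* = 6.3, P* = 109.
With the tax, the buyer price exceeds the seller price by 45: (172 − 10Q) − (46 + 10Q) = 45 → Q' = 4.05.
ΔQ = 6.3 − 4.05 = 2.25; the wedge equals the tax, 45.
DWL = ½ × 2.25 × 45 = 50.625.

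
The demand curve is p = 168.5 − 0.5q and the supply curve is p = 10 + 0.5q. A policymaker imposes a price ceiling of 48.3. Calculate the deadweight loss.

3353.805

Competitive equilibrium: 168.5 − 0.5q = 10 + 0.5q → q* = 158.5, p* = 89.25.
At the ceiling p = 48.3, quantity supplied = (48.3 − 10)/0.5 = 76.6.
Willingness to pay at q' = 76.6: 168.5 − 0.5·76.6 = 130.2.
Δq = 158.5 − 76.6 = 81.9; wedge = 130.2 − 48.3 = 81.9.
Deadweight loss = ½ × 81.9 × 81.9 = 3353.805.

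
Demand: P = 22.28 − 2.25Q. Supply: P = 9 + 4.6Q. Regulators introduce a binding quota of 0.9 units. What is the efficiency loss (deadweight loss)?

3.70

Competitive equilibrium: 22.28 − 2.25Q = 9 + 4.6Q → Q* = 1.9387, P* = 17.918.
At Q = 0.9: demand price = 22.28 − 2.25·0.9 = 20.255; supply price = 9 + 4.6·0.9 = 13.14.
ΔQ = 1.9387 − 0.9 = 1.0387; wedge = 20.255 − 13.14 = 7.115.
The triangle = ½ × 1.0387 × 7.115 = 3.70.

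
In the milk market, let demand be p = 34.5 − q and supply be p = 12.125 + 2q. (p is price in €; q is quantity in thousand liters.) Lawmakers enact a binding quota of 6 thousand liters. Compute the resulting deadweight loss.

Competitive equilibrium: 34.5 − q = 12.125 + 2q → q* = 7.4583, p* = 27.0417.
At q = 6: demand price = 34.5 − 1·6 = 28.5; supply price = 12.125 + 2·6 = 24.125.
Δq = 7.4583 − 6 = 1.4583; wedge = 28.5 − 24.125 = 4.375.
The triangle = ½ × 1.4583 × 4.375 = €3.19 thousand.

€3.19 thousand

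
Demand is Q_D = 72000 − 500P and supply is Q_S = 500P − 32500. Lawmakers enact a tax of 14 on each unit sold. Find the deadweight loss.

24500

In inverse form: demand P = 144 − 0.002Q, supply P = 65 + 0.002Q.
Competitive equilibrium: 144 − 0.002Q = 65 + 0.002Q → Q* = 19750, P* = 104.5.
With the tax, the buyer price exceeds the seller price by 14: (144 − 0.002Q) − (65 + 0.002Q) = 14 → Q' = 16250.
ΔQ = 19750 − 16250 = 3500; the wedge equals the tax, 14.
Deadweight loss = ½ × 3500 × 14 = 24500.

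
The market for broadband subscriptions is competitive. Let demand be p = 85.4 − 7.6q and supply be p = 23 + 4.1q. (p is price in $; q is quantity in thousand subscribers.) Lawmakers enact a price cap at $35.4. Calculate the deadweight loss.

Competitive equilibrium: 85.4 − 7.6q = 23 + 4.1q → q* = 5.3333, p* = 44.8667.
At the ceiling p = 35.4, quantity supplied = (35.4 − 23)/4.1 = 3.0244.
Willingness to pay at q' = 3.0244: 85.4 − 7.6·3.0244 = 62.4146.
Δq = 5.3333 − 3.0244 = 2.3089; wedge = 62.4146 − 35.4 = 27.0146.
Deadweight loss = ½ × 2.3089 × 27.0146 = $31.19 thousand.

$31.19 thousand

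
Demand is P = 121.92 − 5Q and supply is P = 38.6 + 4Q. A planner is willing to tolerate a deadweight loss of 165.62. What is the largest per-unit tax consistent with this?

Competitive equilibrium: 121.92 − 5Q = 38.6 + 4Q → Q* = 9.2578, P* = 75.6311.
A tax t gives ΔQ = t/9 and wedge t, so DWL = t²/18.
t²/18 = 165.62 → t² = 2981.16 → t = 54.6.

54.6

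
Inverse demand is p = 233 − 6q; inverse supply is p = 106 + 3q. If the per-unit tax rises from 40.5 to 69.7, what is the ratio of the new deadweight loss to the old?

2.962

Competitive equilibrium: 233 − 6q = 106 + 3q → q* = 14.1111, p* = 148.3333.
For a per-unit tax t: Δq = t/9, so DWL = ½·t·(t/9) = t²/18.
At t = 40.5: DWL = 91.125. At t = 69.7: DWL = 269.894.
Ratio = (69.7/40.5)² = 2.962.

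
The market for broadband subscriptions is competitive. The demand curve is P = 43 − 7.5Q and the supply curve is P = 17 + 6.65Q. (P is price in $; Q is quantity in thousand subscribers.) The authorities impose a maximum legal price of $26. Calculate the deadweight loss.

Competitive equilibrium: 43 − 7.5Q = 17 + 6.65Q → Q* = 1.8375, P* = 29.2191.
At the ceiling P = 26, quantity supplied = (26 − 17)/6.65 = 1.3534.
Willingness to pay at Q' = 1.3534: 43 − 7.5·1.3534 = 32.8495.
ΔQ = 1.8375 − 1.3534 = 0.4841; wedge = 32.8495 − 26 = 6.8495.
Welfare loss = ½ × 0.4841 × 6.8495 = $1.66 thousand.

$1.66 thousand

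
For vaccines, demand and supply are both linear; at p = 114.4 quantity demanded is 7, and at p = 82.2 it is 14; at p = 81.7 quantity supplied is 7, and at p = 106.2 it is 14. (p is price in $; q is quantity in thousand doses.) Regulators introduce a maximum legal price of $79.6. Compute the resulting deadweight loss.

Demand slope = (82.2 − 114.4)/(14 − 7) = −4.6, so p = 146.6 − 4.6q.
Supply slope = (106.2 − 81.7)/(14 − 7) = 3.5, so p = 57.2 + 3.5q.
Competitive equilibrium: 146.6 − 4.6q = 57.2 + 3.5q → q* = 11.037, p* = 95.8296.
At the ceiling p = 79.6, quantity supplied = (79.6 − 57.2)/3.5 = 6.4.
Willingness to pay at q' = 6.4: 146.6 − 4.6·6.4 = 117.16.
Δq = 11.037 − 6.4 = 4.637; wedge = 117.16 − 79.6 = 37.56.
Deadweight loss = ½ × 4.637 × 37.56 = $87.08 thousand.

$87.08 thousand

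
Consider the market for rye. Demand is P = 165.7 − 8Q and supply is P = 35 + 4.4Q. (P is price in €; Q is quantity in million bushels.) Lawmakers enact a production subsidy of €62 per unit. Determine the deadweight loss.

Competitive equilibrium: 165.7 − 8Q = 35 + 4.4Q → Q* = 10.5403, P* = 81.3774.
The subsidy lowers effective supply by 62: P = 4.4Q − 27.
New quantity: 165.7 − 8Q = 4.4Q − 27 → Q' = 15.5403.
Overproduction ΔQ = 15.5403 − 10.5403 = 5; wedge = subsidy = 62.
DWL = ½ × 5 × 62 = €155 million.

€155 million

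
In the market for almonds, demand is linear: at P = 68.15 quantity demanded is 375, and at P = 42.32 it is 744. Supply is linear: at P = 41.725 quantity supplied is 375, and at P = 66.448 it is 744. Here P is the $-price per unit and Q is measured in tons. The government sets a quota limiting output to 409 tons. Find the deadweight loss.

$1729.21

Demand slope = (42.32 − 68.15)/(744 − 375) = −0.07, so P = 94.4 − 0.07Q.
Supply slope = (66.448 − 41.725)/(744 − 375) = 0.067, so P = 16.6 + 0.067Q.
Competitive equilibrium: 94.4 − 0.07Q = 16.6 + 0.067Q → Q* = 567.8832, P* = 54.6482.
At Q = 409: demand price = 94.4 − 0.07·409 = 65.77; supply price = 16.6 + 0.067·409 = 44.003.
ΔQ = 567.8832 − 409 = 158.8832; wedge = 65.77 − 44.003 = 21.767.
The triangle = ½ × 158.8832 × 21.767 = $1729.21.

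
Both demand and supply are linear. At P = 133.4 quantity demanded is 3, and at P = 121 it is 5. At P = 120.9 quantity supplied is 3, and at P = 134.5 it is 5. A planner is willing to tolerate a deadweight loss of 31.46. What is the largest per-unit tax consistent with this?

Demand slope = (121 − 133.4)/(5 − 3) = −6.2, so P = 152 − 6.2Q.
Supply slope = (134.5 − 120.9)/(5 − 3) = 6.8, so P = 100.5 + 6.8Q.
Competitive equilibrium: 152 − 6.2Q = 100.5 + 6.8Q → Q* = 3.9615, P* = 127.4385.
A tax t gives ΔQ = t/13 and wedge t, so DWL = t²/26.
t²/26 = 31.46 → t² = 817.96 → t = 28.6.

28.6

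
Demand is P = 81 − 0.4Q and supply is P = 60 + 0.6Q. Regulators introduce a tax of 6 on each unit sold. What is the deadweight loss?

18

Competitive equilibrium: 81 − 0.4Q = 60 + 0.6Q → Q* = 21, P* = 72.6.
With the tax, the buyer price exceeds the seller price by 6: (81 − 0.4Q) − (60 + 0.6Q) = 6 → Q' = 15.
ΔQ = 21 − 15 = 6; the wedge equals the tax, 6.
Deadweight loss = ½ × 6 × 6 = 18.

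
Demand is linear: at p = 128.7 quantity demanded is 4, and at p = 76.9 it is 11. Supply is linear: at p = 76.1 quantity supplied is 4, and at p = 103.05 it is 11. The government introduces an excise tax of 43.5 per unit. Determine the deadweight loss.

Demand slope = (76.9 − 128.7)/(11 − 4) = −7.4, so p = 158.3 − 7.4q.
Supply slope = (103.05 − 76.1)/(11 − 4) = 3.85, so p = 60.7 + 3.85q.
Competitive equilibrium: 158.3 − 7.4q = 60.7 + 3.85q → q* = 8.6756, p* = 94.1009.
With the tax, the buyer price exceeds the seller price by 43.5: (158.3 − 7.4q) − (60.7 + 3.85q) = 43.5 → q' = 4.8089.
Δq = 8.6756 − 4.8089 = 3.8667; the wedge equals the tax, 43.5.
Welfare loss = ½ × 3.8667 × 43.5 = 84.10.

84.10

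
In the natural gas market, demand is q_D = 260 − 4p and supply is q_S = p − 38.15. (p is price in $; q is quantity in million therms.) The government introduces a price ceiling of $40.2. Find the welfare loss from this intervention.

In inverse form: demand p = 65 − 0.25q, supply p = 38.15 + q.
Competitive equilibrium: 65 − 0.25q = 38.15 + q → q* = 21.48, p* = 59.63.
At the ceiling p = 40.2, quantity supplied = (40.2 − 38.15)/1 = 2.05.
Willingness to pay at q' = 2.05: 65 − 0.25·2.05 = 64.4875.
Δq = 21.48 − 2.05 = 19.43; wedge = 64.4875 − 40.2 = 24.2875.
DWL = ½ × 19.43 × 24.2875 = $235.95 million.

$235.95 million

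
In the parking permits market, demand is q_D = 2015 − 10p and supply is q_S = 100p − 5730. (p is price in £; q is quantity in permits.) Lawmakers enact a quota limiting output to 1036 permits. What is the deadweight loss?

£4156.63

In inverse form: demand p = 201.5 − 0.1q, supply p = 57.3 + 0.01q.
Competitive equilibrium: 201.5 − 0.1q = 57.3 + 0.01q → q* = 1310.9091, p* = 70.4091.
At q = 1036: demand price = 201.5 − 0.1·1036 = 97.9; supply price = 57.3 + 0.01·1036 = 67.66.
Δq = 1310.9091 − 1036 = 274.9091; wedge = 97.9 − 67.66 = 30.24.
Welfare loss = ½ × 274.9091 × 30.24 = £4156.63.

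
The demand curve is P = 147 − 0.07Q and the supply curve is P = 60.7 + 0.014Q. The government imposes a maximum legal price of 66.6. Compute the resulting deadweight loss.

15421.49

Competitive equilibrium: 147 − 0.07Q = 60.7 + 0.014Q → Q* = 1027.381, P* = 75.0833.
At the ceiling P = 66.6, quantity supplied = (66.6 − 60.7)/0.014 = 421.4286.
Willingness to pay at Q' = 421.4286: 147 − 0.07·421.4286 = 117.5.
ΔQ = 1027.381 − 421.4286 = 605.9524; wedge = 117.5 − 66.6 = 50.9.
The triangle = ½ × 605.9524 × 50.9 = 15421.49.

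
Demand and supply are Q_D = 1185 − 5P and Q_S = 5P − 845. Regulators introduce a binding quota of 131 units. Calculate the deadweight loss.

304.20

In inverse form: demand P = 237 − 0.2Q, supply P = 169 + 0.2Q.
Competitive equilibrium: 237 − 0.2Q = 169 + 0.2Q → Q* = 170, P* = 203.
At Q = 131: demand price = 237 − 0.2·131 = 210.8; supply price = 169 + 0.2·131 = 195.2.
ΔQ = 170 − 131 = 39; wedge = 210.8 − 195.2 = 15.6.
The triangle = ½ × 39 × 15.6 = 304.20.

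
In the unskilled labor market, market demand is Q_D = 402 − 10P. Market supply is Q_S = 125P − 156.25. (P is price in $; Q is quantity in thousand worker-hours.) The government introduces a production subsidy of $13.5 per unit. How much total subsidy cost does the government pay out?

$6556.25 thousand

In inverse form: demand P = 40.2 − 0.1Q, supply P = 1.25 + 0.008Q.
Competitive equilibrium: 40.2 − 0.1Q = 1.25 + 0.008Q → Q* = 360.6481, P* = 4.1352.
The subsidy lowers effective supply by 13.5: P = 0.008Q − 12.25.
New quantity: 40.2 − 0.1Q = 0.008Q − 12.25 → Q' = 485.6481.
Total subsidy cost = 13.5 × 485.6481 = $6556.25 thousand.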